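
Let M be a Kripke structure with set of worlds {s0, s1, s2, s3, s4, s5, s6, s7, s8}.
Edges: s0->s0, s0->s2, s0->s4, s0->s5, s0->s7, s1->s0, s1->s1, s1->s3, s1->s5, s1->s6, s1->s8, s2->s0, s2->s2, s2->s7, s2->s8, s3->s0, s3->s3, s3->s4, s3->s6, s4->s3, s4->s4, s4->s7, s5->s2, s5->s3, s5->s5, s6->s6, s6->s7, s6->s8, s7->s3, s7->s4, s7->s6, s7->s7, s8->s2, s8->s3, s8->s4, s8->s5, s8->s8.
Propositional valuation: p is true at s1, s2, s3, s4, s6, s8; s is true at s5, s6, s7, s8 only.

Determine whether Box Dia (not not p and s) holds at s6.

Yes

At s6: Box Dia (not not p and s) requires Dia (not not p and s) at every successor {s6, s7, s8}.
    At s6: Dia (not not p and s) requires not not p and s at some successor in {s6, s7, s8}.
      not not p and s holds at s6, so Dia (not not p and s) is true at s6.
    At s7: Dia (not not p and s) requires not not p and s at some successor in {s3, s4, s6, s7}.
      not not p and s holds at s6, so Dia (not not p and s) is true at s7.
    At s8: Dia (not not p and s) requires not not p and s at some successor in {s2, s3, s4, s5, s8}.
      not not p and s holds at s8, so Dia (not not p and s) is true at s8.
So Box Dia (not not p and s) is true at s6.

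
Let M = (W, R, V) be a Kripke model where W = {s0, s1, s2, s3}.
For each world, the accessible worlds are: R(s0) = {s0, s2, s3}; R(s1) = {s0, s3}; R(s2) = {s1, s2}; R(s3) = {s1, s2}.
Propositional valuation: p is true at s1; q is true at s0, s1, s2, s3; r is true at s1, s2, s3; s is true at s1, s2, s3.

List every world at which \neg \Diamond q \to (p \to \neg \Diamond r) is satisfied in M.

s0, s1, s2, s3

Let φ = \neg \Diamond q \to (p \to \neg \Diamond r). Evaluate φ at each world:
  s0 (successors {s0, s2, s3}): φ is true.
  s1 (successors {s0, s3}): φ is true.
  s2 (successors {s1, s2}): φ is true.
  s3 (successors {s1, s2}): φ is true.
For instance, at s2:
  At s2: \neg \Diamond q is false, p \to \neg \Diamond r is true, so \neg \Diamond q \to (p \to \neg \Diamond r) is true.
    At s2: \Diamond q is true, so \neg \Diamond q is false.
      At s2: \Diamond q requires q at some successor in {s1, s2}.
        q holds at s1, so \Diamond q is true at s2.
    At s2: p is false, \neg \Diamond r is false, so p \to \neg \Diamond r is true.
      At s2: \Diamond r is true, so \neg \Diamond r is false.
Satisfying worlds: {s0, s1, s2, s3}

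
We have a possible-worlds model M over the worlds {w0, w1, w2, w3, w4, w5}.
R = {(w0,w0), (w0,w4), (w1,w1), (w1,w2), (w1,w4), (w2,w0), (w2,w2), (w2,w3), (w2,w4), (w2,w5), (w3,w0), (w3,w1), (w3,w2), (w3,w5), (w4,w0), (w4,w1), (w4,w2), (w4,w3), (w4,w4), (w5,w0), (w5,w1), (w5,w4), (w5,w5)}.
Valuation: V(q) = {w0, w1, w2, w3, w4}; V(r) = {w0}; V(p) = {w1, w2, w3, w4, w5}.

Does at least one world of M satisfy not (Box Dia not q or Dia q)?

No

Let φ = not (Box Dia not q or Dia q). Evaluate φ at each world:
  w0 (successors {w0, w4}): φ is false.
  w1 (successors {w1, w2, w4}): φ is false.
  w2 (successors {w0, w2, w3, w4, w5}): φ is false.
  w3 (successors {w0, w1, w2, w5}): φ is false.
  w4 (successors {w0, w1, w2, w3, w4}): φ is false.
  w5 (successors {w0, w1, w4, w5}): φ is false.
For instance, at w4:
  At w4: Box Dia not q or Dia q is true, so not (Box Dia not q or Dia q) is false.
    At w4: Box Dia not q is false, Dia q is true, so Box Dia not q or Dia q is true.
      At w4: Box Dia not q requires Dia not q at every successor {w0, w1, w2, w3, w4}.
        Dia not q fails at w0, so Box Dia not q is false at w4.
      At w4: Dia q requires q at some successor in {w0, w1, w2, w3, w4}.
        q holds at w0, so Dia q is true at w4.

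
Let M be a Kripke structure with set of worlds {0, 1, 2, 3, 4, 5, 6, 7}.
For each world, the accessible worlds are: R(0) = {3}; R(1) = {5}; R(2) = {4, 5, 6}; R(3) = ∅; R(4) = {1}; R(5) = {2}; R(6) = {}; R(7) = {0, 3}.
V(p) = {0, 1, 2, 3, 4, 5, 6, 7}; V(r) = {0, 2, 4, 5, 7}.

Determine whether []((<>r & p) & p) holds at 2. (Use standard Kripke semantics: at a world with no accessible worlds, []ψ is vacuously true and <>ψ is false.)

No

At 2: []((<>r & p) & p) requires (<>r & p) & p at every successor {4, 5, 6}.
  (<>r & p) & p fails at 4, so []((<>r & p) & p) is false at 2.
    At 4: <>r & p is false, p is true, so (<>r & p) & p is false.
      At 4: <>r is false, p is true, so <>r & p is false.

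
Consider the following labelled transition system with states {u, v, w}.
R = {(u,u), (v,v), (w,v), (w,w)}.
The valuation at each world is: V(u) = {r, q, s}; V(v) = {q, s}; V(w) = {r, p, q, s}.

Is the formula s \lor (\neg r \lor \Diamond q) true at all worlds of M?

Let φ = s \lor (\neg r \lor \Diamond q). Evaluate φ at each world:
  u (successors {u}): φ is true.
  v (successors {v}): φ is true.
  w (successors {v, w}): φ is true.
For instance, at v:
  At v: s is true, \neg r \lor \Diamond q is true, so s \lor (\neg r \lor \Diamond q) is true.
    At v: \neg r is true, \Diamond q is true, so \neg r \lor \Diamond q is true.
      At v: \Diamond q requires q at some successor in {v}.
        q holds at v, so \Diamond q is true at v.

Yes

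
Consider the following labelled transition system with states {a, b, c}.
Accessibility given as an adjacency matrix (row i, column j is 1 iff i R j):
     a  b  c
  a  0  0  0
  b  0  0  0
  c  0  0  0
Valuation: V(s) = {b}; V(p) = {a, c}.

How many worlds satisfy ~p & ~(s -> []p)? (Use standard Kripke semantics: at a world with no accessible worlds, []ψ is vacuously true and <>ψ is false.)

Recall that []ψ holds at a world iff ψ holds at every accessible world, and <>ψ holds iff ψ holds at some accessible world.
Let φ = ~p & ~(s -> []p). Evaluate φ at each world:
  a (successors ∅): φ is false.
  b (successors ∅): φ is false.
  c (successors ∅): φ is false.
For instance, at b:
  At b: ~p is true, ~(s -> []p) is false, so ~p & ~(s -> []p) is false.
    At b: s -> []p is true, so ~(s -> []p) is false.
      At b: s is true, []p is true, so s -> []p is true.
Satisfying worlds: none.

0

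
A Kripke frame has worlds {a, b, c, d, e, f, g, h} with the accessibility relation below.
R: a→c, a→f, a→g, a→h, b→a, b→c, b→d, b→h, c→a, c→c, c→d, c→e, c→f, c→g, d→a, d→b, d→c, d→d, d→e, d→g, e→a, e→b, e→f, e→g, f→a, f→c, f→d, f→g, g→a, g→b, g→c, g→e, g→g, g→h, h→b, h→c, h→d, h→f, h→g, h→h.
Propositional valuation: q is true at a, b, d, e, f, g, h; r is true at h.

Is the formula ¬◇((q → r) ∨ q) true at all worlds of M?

No

Let φ = ¬◇((q → r) ∨ q). Evaluate φ at each world:
  a (successors {c, f, g, h}): φ is false.
  b (successors {a, c, d, h}): φ is false.
  c (successors {a, c, d, e, f, g}): φ is false.
  d (successors {a, b, c, d, e, g}): φ is false.
  e (successors {a, b, f, g}): φ is false.
  f (successors {a, c, d, g}): φ is false.
  g (successors {a, b, c, e, g, h}): φ is false.
  h (successors {b, c, d, f, g, h}): φ is false.
Detail at a (counterexample):
  At a: ◇((q → r) ∨ q) is true, so ¬◇((q → r) ∨ q) is false.
    At a: ◇((q → r) ∨ q) requires (q → r) ∨ q at some successor in {c, f, g, h}.
      (q → r) ∨ q holds at c, so ◇((q → r) ∨ q) is true at a.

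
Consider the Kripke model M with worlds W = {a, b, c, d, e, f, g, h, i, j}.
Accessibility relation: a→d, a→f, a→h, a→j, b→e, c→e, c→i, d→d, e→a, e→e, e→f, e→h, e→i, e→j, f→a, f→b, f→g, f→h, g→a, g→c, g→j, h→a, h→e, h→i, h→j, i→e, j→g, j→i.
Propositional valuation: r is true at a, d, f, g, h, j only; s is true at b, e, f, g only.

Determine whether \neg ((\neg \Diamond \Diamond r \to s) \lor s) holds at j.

No

At j: (\neg \Diamond \Diamond r \to s) \lor s is true, so \neg ((\neg \Diamond \Diamond r \to s) \lor s) is false.
  At j: \neg \Diamond \Diamond r \to s is true, s is false, so (\neg \Diamond \Diamond r \to s) \lor s is true.
    At j: \neg \Diamond \Diamond r is false, s is false, so \neg \Diamond \Diamond r \to s is true.
      At j: \Diamond \Diamond r is true, so \neg \Diamond \Diamond r is false.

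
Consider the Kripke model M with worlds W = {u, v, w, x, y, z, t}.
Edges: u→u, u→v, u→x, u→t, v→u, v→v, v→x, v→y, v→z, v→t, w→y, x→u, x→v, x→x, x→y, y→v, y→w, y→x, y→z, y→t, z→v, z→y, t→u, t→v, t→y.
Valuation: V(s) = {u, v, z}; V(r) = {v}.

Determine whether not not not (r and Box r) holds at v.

At v: not not (r and Box r) is false, so not not not (r and Box r) is true.
  At v: not (r and Box r) is true, so not not (r and Box r) is false.
    At v: r and Box r is false, so not (r and Box r) is true.
      At v: r is true, Box r is false, so r and Box r is false.

Yes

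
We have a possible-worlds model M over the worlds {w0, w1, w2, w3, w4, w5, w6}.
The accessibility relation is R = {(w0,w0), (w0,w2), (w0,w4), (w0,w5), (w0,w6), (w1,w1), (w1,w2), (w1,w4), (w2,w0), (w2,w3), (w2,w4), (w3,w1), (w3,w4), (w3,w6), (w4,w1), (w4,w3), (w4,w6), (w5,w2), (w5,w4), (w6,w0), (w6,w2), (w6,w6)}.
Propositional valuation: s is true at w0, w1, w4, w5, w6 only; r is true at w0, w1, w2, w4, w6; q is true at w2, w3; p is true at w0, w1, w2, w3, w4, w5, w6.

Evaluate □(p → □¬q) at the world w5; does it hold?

No

At w5: □(p → □¬q) requires p → □¬q at every successor {w2, w4}.
  p → □¬q fails at w2, so □(p → □¬q) is false at w5.
    At w2: p is true, □¬q is false, so p → □¬q is false.
      At w2: □¬q requires ¬q at every successor {w0, w3, w4}.
        ¬q fails at w3, so □¬q is false at w2.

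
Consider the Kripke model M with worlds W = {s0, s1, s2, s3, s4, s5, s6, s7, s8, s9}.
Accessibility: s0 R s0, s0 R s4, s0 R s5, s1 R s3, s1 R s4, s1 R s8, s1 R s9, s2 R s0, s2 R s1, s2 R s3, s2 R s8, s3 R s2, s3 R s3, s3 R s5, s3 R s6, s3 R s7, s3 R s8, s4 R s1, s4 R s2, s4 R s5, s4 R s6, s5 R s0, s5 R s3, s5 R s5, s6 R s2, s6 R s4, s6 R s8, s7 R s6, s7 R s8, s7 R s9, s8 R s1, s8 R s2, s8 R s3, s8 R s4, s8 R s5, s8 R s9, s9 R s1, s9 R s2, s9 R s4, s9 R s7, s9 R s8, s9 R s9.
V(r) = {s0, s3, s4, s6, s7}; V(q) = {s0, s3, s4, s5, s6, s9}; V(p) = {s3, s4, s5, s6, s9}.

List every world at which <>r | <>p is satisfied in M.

s0, s1, s2, s3, s4, s5, s6, s7, s8, s9

Recall that <>ψ holds at a world iff ψ holds at some accessible world.
Let φ = <>r | <>p. Evaluate φ at each world:
  s0 (successors {s0, s4, s5}): φ is true.
  s1 (successors {s3, s4, s8, s9}): φ is true.
  s2 (successors {s0, s1, s3, s8}): φ is true.
  s3 (successors {s2, s3, s5, s6, s7, s8}): φ is true.
  s4 (successors {s1, s2, s5, s6}): φ is true.
  s5 (successors {s0, s3, s5}): φ is true.
  s6 (successors {s2, s4, s8}): φ is true.
  s7 (successors {s6, s8, s9}): φ is true.
  s8 (successors {s1, s2, s3, s4, s5, s9}): φ is true.
  s9 (successors {s1, s2, s4, s7, s8, s9}): φ is true.
For instance, at s7:
  At s7: <>r is true, <>p is true, so <>r | <>p is true.
    At s7: <>r requires r at some successor in {s6, s8, s9}.
      r holds at s6, so <>r is true at s7.
    At s7: <>p requires p at some successor in {s6, s8, s9}.
      p holds at s6, so <>p is true at s7.
Satisfying worlds: {s0, s1, s2, s3, s4, s5, s6, s7, s8, s9}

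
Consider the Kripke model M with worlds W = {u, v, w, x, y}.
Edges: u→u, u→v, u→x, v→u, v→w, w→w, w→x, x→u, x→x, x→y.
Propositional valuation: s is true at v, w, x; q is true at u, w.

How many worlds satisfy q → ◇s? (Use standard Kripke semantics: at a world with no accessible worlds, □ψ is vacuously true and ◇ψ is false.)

5

Recall that ◇ψ holds at a world iff ψ holds at some accessible world.
Let φ = q → ◇s. Evaluate φ at each world:
  u (successors {u, v, x}): φ is true.
  v (successors {u, w}): φ is true.
  w (successors {w, x}): φ is true.
  x (successors {u, x, y}): φ is true.
  y (successors ∅): φ is true.
For instance, at w:
  At w: q is true, ◇s is true, so q → ◇s is true.
    At w: ◇s requires s at some successor in {w, x}.
      s holds at w, so ◇s is true at w.
Satisfying worlds: {u, v, w, x, y}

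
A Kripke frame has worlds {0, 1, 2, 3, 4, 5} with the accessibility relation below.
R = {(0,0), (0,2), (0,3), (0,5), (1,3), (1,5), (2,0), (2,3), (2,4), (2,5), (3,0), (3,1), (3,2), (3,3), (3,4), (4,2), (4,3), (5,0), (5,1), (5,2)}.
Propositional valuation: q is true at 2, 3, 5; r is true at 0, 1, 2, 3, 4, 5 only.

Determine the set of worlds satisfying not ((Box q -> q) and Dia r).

1, 4

Let φ = not ((Box q -> q) and Dia r). Evaluate φ at each world:
  0 (successors {0, 2, 3, 5}): φ is false.
  1 (successors {3, 5}): φ is true.
  2 (successors {0, 3, 4, 5}): φ is false.
  3 (successors {0, 1, 2, 3, 4}): φ is false.
  4 (successors {2, 3}): φ is true.
  5 (successors {0, 1, 2}): φ is false.
For instance, at 3:
  At 3: (Box q -> q) and Dia r is true, so not ((Box q -> q) and Dia r) is false.
    At 3: Box q -> q is true, Dia r is true, so (Box q -> q) and Dia r is true.
      At 3: Box q is false, q is true, so Box q -> q is true.
      At 3: Dia r requires r at some successor in {0, 1, 2, 3, 4}.
        r holds at 0, so Dia r is true at 3.
Satisfying worlds: {1, 4}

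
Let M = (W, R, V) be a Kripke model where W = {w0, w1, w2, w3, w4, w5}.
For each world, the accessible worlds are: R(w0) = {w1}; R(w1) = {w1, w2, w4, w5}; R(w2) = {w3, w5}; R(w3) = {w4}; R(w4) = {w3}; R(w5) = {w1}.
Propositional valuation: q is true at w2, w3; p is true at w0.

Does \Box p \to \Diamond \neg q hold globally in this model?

Recall that \Box ψ holds at a world iff ψ holds at every accessible world, and \Diamond ψ holds iff ψ holds at some accessible world.
Let φ = \Box p \to \Diamond \neg q. Evaluate φ at each world:
  w0 (successors {w1}): φ is true.
  w1 (successors {w1, w2, w4, w5}): φ is true.
  w2 (successors {w3, w5}): φ is true.
  w3 (successors {w4}): φ is true.
  w4 (successors {w3}): φ is true.
  w5 (successors {w1}): φ is true.
For instance, at w1:
  At w1: \Box p is false, \Diamond \neg q is true, so \Box p \to \Diamond \neg q is true.
    At w1: \Box p requires p at every successor {w1, w2, w4, w5}.
      p fails at w1, so \Box p is false at w1.
    At w1: \Diamond \neg q requires \neg q at some successor in {w1, w2, w4, w5}.
      \neg q holds at w1, so \Diamond \neg q is true at w1.

Yes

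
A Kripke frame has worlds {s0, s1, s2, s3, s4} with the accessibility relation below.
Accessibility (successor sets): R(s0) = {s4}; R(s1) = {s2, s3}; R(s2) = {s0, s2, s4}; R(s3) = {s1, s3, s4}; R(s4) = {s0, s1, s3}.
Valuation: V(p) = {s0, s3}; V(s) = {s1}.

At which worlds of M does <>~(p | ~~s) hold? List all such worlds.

Let φ = <>~(p | ~~s). Evaluate φ at each world:
  s0 (successors {s4}): φ is true.
  s1 (successors {s2, s3}): φ is true.
  s2 (successors {s0, s2, s4}): φ is true.
  s3 (successors {s1, s3, s4}): φ is true.
  s4 (successors {s0, s1, s3}): φ is false.
For instance, at s4:
  At s4: <>~(p | ~~s) requires ~(p | ~~s) at some successor in {s0, s1, s3}.
    At s0: ~(p | ~~s) is false.
    At s1: ~(p | ~~s) is false.
    At s3: ~(p | ~~s) is false.
  So <>~(p | ~~s) is false at s4.
Satisfying worlds: {s0, s1, s2, s3}

s0, s1, s2, s3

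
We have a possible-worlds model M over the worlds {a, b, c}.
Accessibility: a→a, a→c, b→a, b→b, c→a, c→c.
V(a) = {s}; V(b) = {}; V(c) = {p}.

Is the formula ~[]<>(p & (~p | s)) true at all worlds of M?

Recall that []ψ holds at a world iff ψ holds at every accessible world, and <>ψ holds iff ψ holds at some accessible world.
Let φ = ~[]<>(p & (~p | s)). Evaluate φ at each world:
  a (successors {a, c}): φ is true.
  b (successors {a, b}): φ is true.
  c (successors {a, c}): φ is true.
For instance, at b:
  At b: []<>(p & (~p | s)) is false, so ~[]<>(p & (~p | s)) is true.
    At b: []<>(p & (~p | s)) requires <>(p & (~p | s)) at every successor {a, b}.
      <>(p & (~p | s)) fails at a, so []<>(p & (~p | s)) is false at b.

Yes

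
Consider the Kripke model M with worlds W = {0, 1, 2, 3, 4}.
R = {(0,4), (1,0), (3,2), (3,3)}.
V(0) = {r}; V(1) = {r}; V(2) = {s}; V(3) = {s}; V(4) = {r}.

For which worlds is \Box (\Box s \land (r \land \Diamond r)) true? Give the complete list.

Let φ = \Box (\Box s \land (r \land \Diamond r)). Evaluate φ at each world:
  0 (successors {4}): φ is false.
  1 (successors {0}): φ is false.
  2 (successors ∅): φ is true.
  3 (successors {2, 3}): φ is false.
  4 (successors ∅): φ is true.
For instance, at 3:
  At 3: \Box (\Box s \land (r \land \Diamond r)) requires \Box s \land (r \land \Diamond r) at every successor {2, 3}.
    \Box s \land (r \land \Diamond r) fails at 2, so \Box (\Box s \land (r \land \Diamond r)) is false at 3.
      At 2: \Box s is true, r \land \Diamond r is false, so \Box s \land (r \land \Diamond r) is false.
Satisfying worlds: {2, 4}

2, 4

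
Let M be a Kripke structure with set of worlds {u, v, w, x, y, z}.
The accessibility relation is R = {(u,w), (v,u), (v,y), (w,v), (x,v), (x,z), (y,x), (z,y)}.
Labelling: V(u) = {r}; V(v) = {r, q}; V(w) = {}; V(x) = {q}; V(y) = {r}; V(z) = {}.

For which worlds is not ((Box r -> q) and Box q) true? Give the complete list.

Let φ = not ((Box r -> q) and Box q). Evaluate φ at each world:
  u (successors {w}): φ is true.
  v (successors {u, y}): φ is true.
  w (successors {v}): φ is true.
  x (successors {v, z}): φ is true.
  y (successors {x}): φ is false.
  z (successors {y}): φ is true.
For instance, at z:
  At z: (Box r -> q) and Box q is false, so not ((Box r -> q) and Box q) is true.
    At z: Box r -> q is false, Box q is false, so (Box r -> q) and Box q is false.
      At z: Box r is true, q is false, so Box r -> q is false.
      At z: Box q requires q at every successor {y}.
        q fails at y, so Box q is false at z.
Satisfying worlds: {u, v, w, x, z}

u, v, w, x, z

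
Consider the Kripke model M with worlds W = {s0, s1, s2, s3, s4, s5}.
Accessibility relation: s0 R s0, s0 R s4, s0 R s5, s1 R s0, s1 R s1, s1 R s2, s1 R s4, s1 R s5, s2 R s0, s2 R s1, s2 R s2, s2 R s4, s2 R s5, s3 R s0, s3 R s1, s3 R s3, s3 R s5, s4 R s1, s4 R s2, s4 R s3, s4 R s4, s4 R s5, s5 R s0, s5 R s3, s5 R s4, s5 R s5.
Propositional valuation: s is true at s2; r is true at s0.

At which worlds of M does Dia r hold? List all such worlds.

Let φ = Dia r. Evaluate φ at each world:
  s0 (successors {s0, s4, s5}): φ is true.
  s1 (successors {s0, s1, s2, s4, s5}): φ is true.
  s2 (successors {s0, s1, s2, s4, s5}): φ is true.
  s3 (successors {s0, s1, s3, s5}): φ is true.
  s4 (successors {s1, s2, s3, s4, s5}): φ is false.
  s5 (successors {s0, s3, s4, s5}): φ is true.
For instance, at s2:
  At s2: Dia r requires r at some successor in {s0, s1, s2, s4, s5}.
    r holds at s0, so Dia r is true at s2.
Satisfying worlds: {s0, s1, s2, s3, s5}

s0, s1, s2, s3, s5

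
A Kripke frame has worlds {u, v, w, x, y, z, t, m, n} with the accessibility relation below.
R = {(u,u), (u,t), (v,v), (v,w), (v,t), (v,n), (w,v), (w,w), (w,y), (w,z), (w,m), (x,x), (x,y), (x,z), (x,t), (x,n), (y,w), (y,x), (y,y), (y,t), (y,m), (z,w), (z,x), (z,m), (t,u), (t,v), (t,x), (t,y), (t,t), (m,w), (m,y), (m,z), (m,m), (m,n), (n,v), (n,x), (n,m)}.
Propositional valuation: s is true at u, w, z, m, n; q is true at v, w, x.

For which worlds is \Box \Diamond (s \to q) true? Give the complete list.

Let φ = \Box \Diamond (s \to q). Evaluate φ at each world:
  u (successors {u, t}): φ is true.
  v (successors {v, w, t, n}): φ is true.
  w (successors {v, w, y, z, m}): φ is true.
  x (successors {x, y, z, t, n}): φ is true.
  y (successors {w, x, y, t, m}): φ is true.
  z (successors {w, x, m}): φ is true.
  t (successors {u, v, x, y, t}): φ is true.
  m (successors {w, y, z, m, n}): φ is true.
  n (successors {v, x, m}): φ is true.
For instance, at w:
  At w: \Box \Diamond (s \to q) requires \Diamond (s \to q) at every successor {v, w, y, z, m}.
    At v: \Diamond (s \to q) is true.
    At w: \Diamond (s \to q) is true.
    At y: \Diamond (s \to q) is true.
    At z: \Diamond (s \to q) is true.
    At m: \Diamond (s \to q) is true.
  So \Box \Diamond (s \to q) is true at w.
Satisfying worlds: {u, v, w, x, y, z, t, m, n}

u, v, w, x, y, z, t, m, n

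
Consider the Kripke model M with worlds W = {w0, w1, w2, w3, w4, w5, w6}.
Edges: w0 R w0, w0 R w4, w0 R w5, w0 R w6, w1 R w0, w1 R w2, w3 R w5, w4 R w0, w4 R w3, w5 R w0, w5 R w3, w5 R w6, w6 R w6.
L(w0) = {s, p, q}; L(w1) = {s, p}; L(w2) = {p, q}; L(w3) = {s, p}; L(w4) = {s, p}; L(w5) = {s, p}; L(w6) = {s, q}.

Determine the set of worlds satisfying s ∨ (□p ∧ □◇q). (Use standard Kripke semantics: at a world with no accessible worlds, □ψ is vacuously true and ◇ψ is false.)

Recall that □ψ holds at a world iff ψ holds at every accessible world, and ◇ψ holds iff ψ holds at some accessible world.
Let φ = s ∨ (□p ∧ □◇q). Evaluate φ at each world:
  w0 (successors {w0, w4, w5, w6}): φ is true.
  w1 (successors {w0, w2}): φ is true.
  w2 (successors ∅): φ is true.
  w3 (successors {w5}): φ is true.
  w4 (successors {w0, w3}): φ is true.
  w5 (successors {w0, w3, w6}): φ is true.
  w6 (successors {w6}): φ is true.
For instance, at w5:
  At w5: s is true, □p ∧ □◇q is false, so s ∨ (□p ∧ □◇q) is true.
    At w5: □p is false, □◇q is false, so □p ∧ □◇q is false.
      At w5: □p requires p at every successor {w0, w3, w6}.
        p fails at w6, so □p is false at w5.
      At w5: □◇q requires ◇q at every successor {w0, w3, w6}.
        ◇q fails at w3, so □◇q is false at w5.
Satisfying worlds: {w0, w1, w2, w3, w4, w5, w6}

w0, w1, w2, w3, w4, w5, w6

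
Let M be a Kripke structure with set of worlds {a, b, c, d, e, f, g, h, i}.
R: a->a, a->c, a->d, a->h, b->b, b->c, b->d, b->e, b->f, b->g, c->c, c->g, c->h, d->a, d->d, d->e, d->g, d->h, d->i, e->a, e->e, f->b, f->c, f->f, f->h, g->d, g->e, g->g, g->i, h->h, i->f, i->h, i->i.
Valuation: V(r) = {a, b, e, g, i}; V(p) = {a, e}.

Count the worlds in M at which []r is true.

Let φ = []r. Evaluate φ at each world:
  a (successors {a, c, d, h}): φ is false.
  b (successors {b, c, d, e, f, g}): φ is false.
  c (successors {c, g, h}): φ is false.
  d (successors {a, d, e, g, h, i}): φ is false.
  e (successors {a, e}): φ is true.
  f (successors {b, c, f, h}): φ is false.
  g (successors {d, e, g, i}): φ is false.
  h (successors {h}): φ is false.
  i (successors {f, h, i}): φ is false.
For instance, at g:
  At g: []r requires r at every successor {d, e, g, i}.
    r fails at d, so []r is false at g.
Satisfying worlds: {e}

1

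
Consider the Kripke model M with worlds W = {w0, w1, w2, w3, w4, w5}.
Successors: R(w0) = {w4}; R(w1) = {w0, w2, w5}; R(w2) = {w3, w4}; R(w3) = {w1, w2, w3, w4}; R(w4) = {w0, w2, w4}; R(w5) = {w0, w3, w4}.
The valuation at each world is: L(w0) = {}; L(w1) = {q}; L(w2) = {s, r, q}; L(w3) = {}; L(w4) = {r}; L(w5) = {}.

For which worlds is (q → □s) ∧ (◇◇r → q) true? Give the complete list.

none

Let φ = (q → □s) ∧ (◇◇r → q). Evaluate φ at each world:
  w0 (successors {w4}): φ is false.
  w1 (successors {w0, w2, w5}): φ is false.
  w2 (successors {w3, w4}): φ is false.
  w3 (successors {w1, w2, w3, w4}): φ is false.
  w4 (successors {w0, w2, w4}): φ is false.
  w5 (successors {w0, w3, w4}): φ is false.
For instance, at w0:
  At w0: q → □s is true, ◇◇r → q is false, so (q → □s) ∧ (◇◇r → q) is false.
    At w0: q is false, □s is false, so q → □s is true.
      At w0: □s requires s at every successor {w4}.
        s fails at w4, so □s is false at w0.
    At w0: ◇◇r is true, q is false, so ◇◇r → q is false.
      At w0: ◇◇r requires ◇r at some successor in {w4}.
        ◇r holds at w4, so ◇◇r is true at w0.
Satisfying worlds: none.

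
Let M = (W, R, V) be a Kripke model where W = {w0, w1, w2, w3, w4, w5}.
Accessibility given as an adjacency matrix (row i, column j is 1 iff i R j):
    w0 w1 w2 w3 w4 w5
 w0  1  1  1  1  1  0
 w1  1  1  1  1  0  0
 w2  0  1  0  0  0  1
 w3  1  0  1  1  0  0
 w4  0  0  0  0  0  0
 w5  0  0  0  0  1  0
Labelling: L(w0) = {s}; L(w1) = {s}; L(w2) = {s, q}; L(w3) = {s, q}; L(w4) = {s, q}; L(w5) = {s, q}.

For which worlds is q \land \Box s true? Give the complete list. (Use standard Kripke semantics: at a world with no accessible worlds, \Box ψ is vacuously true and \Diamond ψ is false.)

w2, w3, w4, w5

Recall that \Box ψ holds at a world iff ψ holds at every accessible world, and \Diamond ψ holds iff ψ holds at some accessible world.
Let φ = q \land \Box s. Evaluate φ at each world:
  w0 (successors {w0, w1, w2, w3, w4}): φ is false.
  w1 (successors {w0, w1, w2, w3}): φ is false.
  w2 (successors {w1, w5}): φ is true.
  w3 (successors {w0, w2, w3}): φ is true.
  w4 (successors ∅): φ is true.
  w5 (successors {w4}): φ is true.
For instance, at w3:
  At w3: q is true, \Box s is true, so q \land \Box s is true.
    At w3: \Box s requires s at every successor {w0, w2, w3}.
      At w0: s is true.
      At w2: s is true.
      At w3: s is true.
    So \Box s is true at w3.
Satisfying worlds: {w2, w3, w4, w5}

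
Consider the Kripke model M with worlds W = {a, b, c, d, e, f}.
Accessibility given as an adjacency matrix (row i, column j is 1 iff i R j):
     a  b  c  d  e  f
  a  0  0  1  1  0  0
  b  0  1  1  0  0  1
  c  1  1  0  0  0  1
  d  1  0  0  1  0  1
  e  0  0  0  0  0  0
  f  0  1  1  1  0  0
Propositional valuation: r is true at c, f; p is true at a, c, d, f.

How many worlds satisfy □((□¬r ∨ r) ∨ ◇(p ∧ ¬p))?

Recall that □ψ holds at a world iff ψ holds at every accessible world, and ◇ψ holds iff ψ holds at some accessible world.
Let φ = □((□¬r ∨ r) ∨ ◇(p ∧ ¬p)). Evaluate φ at each world:
  a (successors {c, d}): φ is false.
  b (successors {b, c, f}): φ is false.
  c (successors {a, b, f}): φ is false.
  d (successors {a, d, f}): φ is false.
  e (successors ∅): φ is true.
  f (successors {b, c, d}): φ is false.
For instance, at d:
  At d: □((□¬r ∨ r) ∨ ◇(p ∧ ¬p)) requires (□¬r ∨ r) ∨ ◇(p ∧ ¬p) at every successor {a, d, f}.
    (□¬r ∨ r) ∨ ◇(p ∧ ¬p) fails at a, so □((□¬r ∨ r) ∨ ◇(p ∧ ¬p)) is false at d.
      At a: □¬r ∨ r is false, ◇(p ∧ ¬p) is false, so (□¬r ∨ r) ∨ ◇(p ∧ ¬p) is false.
Satisfying worlds: {e}

1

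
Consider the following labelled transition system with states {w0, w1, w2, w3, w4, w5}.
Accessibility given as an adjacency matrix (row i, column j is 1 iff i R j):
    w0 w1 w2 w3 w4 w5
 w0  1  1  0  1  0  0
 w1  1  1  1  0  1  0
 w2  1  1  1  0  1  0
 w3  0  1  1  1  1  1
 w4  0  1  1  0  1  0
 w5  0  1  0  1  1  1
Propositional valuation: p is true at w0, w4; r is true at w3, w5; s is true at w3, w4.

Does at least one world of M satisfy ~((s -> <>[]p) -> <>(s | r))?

Let φ = ~((s -> <>[]p) -> <>(s | r)). Evaluate φ at each world:
  w0 (successors {w0, w1, w3}): φ is false.
  w1 (successors {w0, w1, w2, w4}): φ is false.
  w2 (successors {w0, w1, w2, w4}): φ is false.
  w3 (successors {w1, w2, w3, w4, w5}): φ is false.
  w4 (successors {w1, w2, w4}): φ is false.
  w5 (successors {w1, w3, w4, w5}): φ is false.
For instance, at w2:
  At w2: (s -> <>[]p) -> <>(s | r) is true, so ~((s -> <>[]p) -> <>(s | r)) is false.
    At w2: s -> <>[]p is true, <>(s | r) is true, so (s -> <>[]p) -> <>(s | r) is true.
      At w2: s is false, <>[]p is false, so s -> <>[]p is true.
      At w2: <>(s | r) requires s | r at some successor in {w0, w1, w2, w4}.
        s | r holds at w4, so <>(s | r) is true at w2.

No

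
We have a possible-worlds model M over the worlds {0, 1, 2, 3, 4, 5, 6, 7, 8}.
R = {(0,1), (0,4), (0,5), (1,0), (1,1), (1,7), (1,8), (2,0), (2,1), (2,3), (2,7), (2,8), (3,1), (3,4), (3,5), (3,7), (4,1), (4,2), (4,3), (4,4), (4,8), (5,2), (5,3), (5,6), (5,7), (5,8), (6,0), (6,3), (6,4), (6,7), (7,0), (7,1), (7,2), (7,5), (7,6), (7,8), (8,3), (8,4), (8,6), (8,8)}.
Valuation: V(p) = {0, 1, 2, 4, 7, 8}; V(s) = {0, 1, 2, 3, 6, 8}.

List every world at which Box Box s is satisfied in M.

Recall that Box ψ holds at a world iff ψ holds at every accessible world, and Dia ψ holds iff ψ holds at some accessible world.
Let φ = Box Box s. Evaluate φ at each world:
  0 (successors {1, 4, 5}): φ is false.
  1 (successors {0, 1, 7, 8}): φ is false.
  2 (successors {0, 1, 3, 7, 8}): φ is false.
  3 (successors {1, 4, 5, 7}): φ is false.
  4 (successors {1, 2, 3, 4, 8}): φ is false.
  5 (successors {2, 3, 6, 7, 8}): φ is false.
  6 (successors {0, 3, 4, 7}): φ is false.
  7 (successors {0, 1, 2, 5, 6, 8}): φ is false.
  8 (successors {3, 4, 6, 8}): φ is false.
For instance, at 3:
  At 3: Box Box s requires Box s at every successor {1, 4, 5, 7}.
    Box s fails at 1, so Box Box s is false at 3.
      At 1: Box s requires s at every successor {0, 1, 7, 8}.
        s fails at 7, so Box s is false at 1.
Satisfying worlds: none.

none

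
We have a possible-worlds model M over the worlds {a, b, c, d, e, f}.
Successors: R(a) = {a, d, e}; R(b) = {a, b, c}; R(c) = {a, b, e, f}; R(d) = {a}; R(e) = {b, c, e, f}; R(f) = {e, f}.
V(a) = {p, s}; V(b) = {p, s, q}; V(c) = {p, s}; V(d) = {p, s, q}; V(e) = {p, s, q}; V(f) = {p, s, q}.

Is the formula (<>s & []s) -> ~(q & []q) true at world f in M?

No

At f: <>s & []s is true, ~(q & []q) is false, so (<>s & []s) -> ~(q & []q) is false.
  At f: <>s is true, []s is true, so <>s & []s is true.
    At f: <>s requires s at some successor in {e, f}.
      s holds at e, so <>s is true at f.
    At f: []s requires s at every successor {e, f}.
      At e: s is true.
      At f: s is true.
    So []s is true at f.
  At f: q & []q is true, so ~(q & []q) is false.
    At f: q is true, []q is true, so q & []q is true.
      At f: []q requires q at every successor {e, f}.
        At e: q is true.
        At f: q is true.
      So []q is true at f.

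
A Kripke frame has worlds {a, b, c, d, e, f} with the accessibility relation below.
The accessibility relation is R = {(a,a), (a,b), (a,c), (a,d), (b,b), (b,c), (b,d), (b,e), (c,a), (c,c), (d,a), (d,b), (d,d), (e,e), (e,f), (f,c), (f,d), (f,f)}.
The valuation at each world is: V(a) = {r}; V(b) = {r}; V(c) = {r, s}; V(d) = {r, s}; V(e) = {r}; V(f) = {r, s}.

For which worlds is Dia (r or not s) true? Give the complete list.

a, b, c, d, e, f

Let φ = Dia (r or not s). Evaluate φ at each world:
  a (successors {a, b, c, d}): φ is true.
  b (successors {b, c, d, e}): φ is true.
  c (successors {a, c}): φ is true.
  d (successors {a, b, d}): φ is true.
  e (successors {e, f}): φ is true.
  f (successors {c, d, f}): φ is true.
For instance, at b:
  At b: Dia (r or not s) requires r or not s at some successor in {b, c, d, e}.
    r or not s holds at b, so Dia (r or not s) is true at b.
Satisfying worlds: {a, b, c, d, e, f}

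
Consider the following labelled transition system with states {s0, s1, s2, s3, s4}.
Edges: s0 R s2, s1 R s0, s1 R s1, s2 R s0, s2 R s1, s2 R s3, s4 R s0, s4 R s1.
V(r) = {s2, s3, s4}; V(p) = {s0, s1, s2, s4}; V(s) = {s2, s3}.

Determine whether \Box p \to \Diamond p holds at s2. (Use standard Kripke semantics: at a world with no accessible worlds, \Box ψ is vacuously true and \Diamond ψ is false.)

At s2: \Box p is false, \Diamond p is true, so \Box p \to \Diamond p is true.
  At s2: \Box p requires p at every successor {s0, s1, s3}.
    p fails at s3, so \Box p is false at s2.
  At s2: \Diamond p requires p at some successor in {s0, s1, s3}.
    p holds at s0, so \Diamond p is true at s2.

Yes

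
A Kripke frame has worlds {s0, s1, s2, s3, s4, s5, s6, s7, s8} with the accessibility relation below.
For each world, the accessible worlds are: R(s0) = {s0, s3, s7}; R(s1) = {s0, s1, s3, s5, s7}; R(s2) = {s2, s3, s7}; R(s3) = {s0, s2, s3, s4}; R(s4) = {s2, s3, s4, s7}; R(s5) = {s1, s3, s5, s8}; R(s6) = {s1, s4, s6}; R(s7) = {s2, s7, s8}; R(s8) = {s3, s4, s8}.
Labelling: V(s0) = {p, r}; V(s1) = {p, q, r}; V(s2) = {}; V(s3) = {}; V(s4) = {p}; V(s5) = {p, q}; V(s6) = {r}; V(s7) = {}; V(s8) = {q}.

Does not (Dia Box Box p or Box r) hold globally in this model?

Yes

Recall that Box ψ holds at a world iff ψ holds at every accessible world, and Dia ψ holds iff ψ holds at some accessible world.
Let φ = not (Dia Box Box p or Box r). Evaluate φ at each world:
  s0 (successors {s0, s3, s7}): φ is true.
  s1 (successors {s0, s1, s3, s5, s7}): φ is true.
  s2 (successors {s2, s3, s7}): φ is true.
  s3 (successors {s0, s2, s3, s4}): φ is true.
  s4 (successors {s2, s3, s4, s7}): φ is true.
  s5 (successors {s1, s3, s5, s8}): φ is true.
  s6 (successors {s1, s4, s6}): φ is true.
  s7 (successors {s2, s7, s8}): φ is true.
  s8 (successors {s3, s4, s8}): φ is true.
For instance, at s4:
  At s4: Dia Box Box p or Box r is false, so not (Dia Box Box p or Box r) is true.
    At s4: Dia Box Box p is false, Box r is false, so Dia Box Box p or Box r is false.
      At s4: Dia Box Box p requires Box Box p at some successor in {s2, s3, s4, s7}.
        At s2: Box Box p is false.
        At s3: Box Box p is false.
        At s4: Box Box p is false.
        At s7: Box Box p is false.
      So Dia Box Box p is false at s4.
      At s4: Box r requires r at every successor {s2, s3, s4, s7}.
        r fails at s2, so Box r is false at s4.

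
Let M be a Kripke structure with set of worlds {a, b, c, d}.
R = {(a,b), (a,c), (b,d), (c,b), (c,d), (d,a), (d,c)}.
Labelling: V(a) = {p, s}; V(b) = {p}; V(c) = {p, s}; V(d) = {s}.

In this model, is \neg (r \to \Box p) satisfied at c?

At c: r \to \Box p is true, so \neg (r \to \Box p) is false.
  At c: r is false, \Box p is false, so r \to \Box p is true.
    At c: \Box p requires p at every successor {b, d}.
      p fails at d, so \Box p is false at c.

No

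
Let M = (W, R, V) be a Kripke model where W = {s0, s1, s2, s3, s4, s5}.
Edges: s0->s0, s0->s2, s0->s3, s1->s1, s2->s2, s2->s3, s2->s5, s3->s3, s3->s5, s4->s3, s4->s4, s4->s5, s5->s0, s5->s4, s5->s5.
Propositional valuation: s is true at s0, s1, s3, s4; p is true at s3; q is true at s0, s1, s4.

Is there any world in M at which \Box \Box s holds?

Let φ = \Box \Box s. Evaluate φ at each world:
  s0 (successors {s0, s2, s3}): φ is false.
  s1 (successors {s1}): φ is true.
  s2 (successors {s2, s3, s5}): φ is false.
  s3 (successors {s3, s5}): φ is false.
  s4 (successors {s3, s4, s5}): φ is false.
  s5 (successors {s0, s4, s5}): φ is false.
Detail at s1 (witness):
  At s1: \Box \Box s requires \Box s at every successor {s1}.
      At s1: \Box s requires s at every successor {s1}.
        At s1: s is true.
      So \Box s is true at s1.
  So \Box \Box s is true at s1.

Yes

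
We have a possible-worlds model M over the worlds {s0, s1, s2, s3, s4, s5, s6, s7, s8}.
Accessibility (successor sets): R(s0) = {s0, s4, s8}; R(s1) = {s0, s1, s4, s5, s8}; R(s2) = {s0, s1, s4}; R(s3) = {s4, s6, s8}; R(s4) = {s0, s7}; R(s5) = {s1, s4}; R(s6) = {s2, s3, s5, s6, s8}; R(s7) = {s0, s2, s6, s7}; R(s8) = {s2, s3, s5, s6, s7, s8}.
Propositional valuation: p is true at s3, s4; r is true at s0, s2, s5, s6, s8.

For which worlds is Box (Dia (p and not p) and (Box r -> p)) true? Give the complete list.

Recall that Box ψ holds at a world iff ψ holds at every accessible world, and Dia ψ holds iff ψ holds at some accessible world.
Let φ = Box (Dia (p and not p) and (Box r -> p)). Evaluate φ at each world:
  s0 (successors {s0, s4, s8}): φ is false.
  s1 (successors {s0, s1, s4, s5, s8}): φ is false.
  s2 (successors {s0, s1, s4}): φ is false.
  s3 (successors {s4, s6, s8}): φ is false.
  s4 (successors {s0, s7}): φ is false.
  s5 (successors {s1, s4}): φ is false.
  s6 (successors {s2, s3, s5, s6, s8}): φ is false.
  s7 (successors {s0, s2, s6, s7}): φ is false.
  s8 (successors {s2, s3, s5, s6, s7, s8}): φ is false.
For instance, at s4:
  At s4: Box (Dia (p and not p) and (Box r -> p)) requires Dia (p and not p) and (Box r -> p) at every successor {s0, s7}.
    Dia (p and not p) and (Box r -> p) fails at s0, so Box (Dia (p and not p) and (Box r -> p)) is false at s4.
      At s0: Dia (p and not p) is false, Box r -> p is true, so Dia (p and not p) and (Box r -> p) is false.
Satisfying worlds: none.

none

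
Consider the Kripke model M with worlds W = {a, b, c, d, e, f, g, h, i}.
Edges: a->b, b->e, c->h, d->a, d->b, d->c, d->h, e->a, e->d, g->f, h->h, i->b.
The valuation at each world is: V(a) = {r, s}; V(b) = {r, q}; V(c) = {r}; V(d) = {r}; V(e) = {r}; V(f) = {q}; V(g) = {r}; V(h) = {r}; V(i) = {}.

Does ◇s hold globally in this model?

Let φ = ◇s. Evaluate φ at each world:
  a (successors {b}): φ is false.
  b (successors {e}): φ is false.
  c (successors {h}): φ is false.
  d (successors {a, b, c, h}): φ is true.
  e (successors {a, d}): φ is true.
  f (successors ∅): φ is false.
  g (successors {f}): φ is false.
  h (successors {h}): φ is false.
  i (successors {b}): φ is false.
Detail at a (counterexample):
  At a: ◇s requires s at some successor in {b}.
    At b: s is false.
  So ◇s is false at a.

No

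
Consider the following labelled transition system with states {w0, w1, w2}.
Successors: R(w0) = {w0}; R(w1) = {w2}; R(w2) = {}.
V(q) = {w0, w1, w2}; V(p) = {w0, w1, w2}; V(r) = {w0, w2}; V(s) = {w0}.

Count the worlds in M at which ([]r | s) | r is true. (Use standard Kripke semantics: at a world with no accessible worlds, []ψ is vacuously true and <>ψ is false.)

3

Let φ = ([]r | s) | r. Evaluate φ at each world:
  w0 (successors {w0}): φ is true.
  w1 (successors {w2}): φ is true.
  w2 (successors ∅): φ is true.
For instance, at w0:
  At w0: []r | s is true, r is true, so ([]r | s) | r is true.
    At w0: []r is true, s is true, so []r | s is true.
      At w0: []r requires r at every successor {w0}.
        At w0: r is true.
      So []r is true at w0.
Satisfying worlds: {w0, w1, w2}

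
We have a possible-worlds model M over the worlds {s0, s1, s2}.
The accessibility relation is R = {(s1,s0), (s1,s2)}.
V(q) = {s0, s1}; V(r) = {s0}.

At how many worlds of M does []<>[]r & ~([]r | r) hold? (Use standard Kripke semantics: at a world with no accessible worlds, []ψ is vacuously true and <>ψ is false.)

Recall that []ψ holds at a world iff ψ holds at every accessible world, and <>ψ holds iff ψ holds at some accessible world.
Let φ = []<>[]r & ~([]r | r). Evaluate φ at each world:
  s0 (successors ∅): φ is false.
  s1 (successors {s0, s2}): φ is false.
  s2 (successors ∅): φ is false.
For instance, at s1:
  At s1: []<>[]r is false, ~([]r | r) is true, so []<>[]r & ~([]r | r) is false.
    At s1: []<>[]r requires <>[]r at every successor {s0, s2}.
      <>[]r fails at s0, so []<>[]r is false at s1.
    At s1: []r | r is false, so ~([]r | r) is true.
      At s1: []r is false, r is false, so []r | r is false.
Satisfying worlds: none.

0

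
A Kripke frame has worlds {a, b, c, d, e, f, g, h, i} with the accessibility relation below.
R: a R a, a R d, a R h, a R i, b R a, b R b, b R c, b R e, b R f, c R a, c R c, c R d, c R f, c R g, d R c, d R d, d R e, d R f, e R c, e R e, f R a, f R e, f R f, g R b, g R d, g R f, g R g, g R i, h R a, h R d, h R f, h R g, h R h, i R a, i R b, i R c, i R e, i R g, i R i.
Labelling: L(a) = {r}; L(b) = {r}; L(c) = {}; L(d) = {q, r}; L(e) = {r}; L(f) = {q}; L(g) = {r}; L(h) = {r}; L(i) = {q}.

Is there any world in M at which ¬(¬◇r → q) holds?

Let φ = ¬(¬◇r → q). Evaluate φ at each world:
  a (successors {a, d, h, i}): φ is false.
  b (successors {a, b, c, e, f}): φ is false.
  c (successors {a, c, d, f, g}): φ is false.
  d (successors {c, d, e, f}): φ is false.
  e (successors {c, e}): φ is false.
  f (successors {a, e, f}): φ is false.
  g (successors {b, d, f, g, i}): φ is false.
  h (successors {a, d, f, g, h}): φ is false.
  i (successors {a, b, c, e, g, i}): φ is false.
For instance, at i:
  At i: ¬◇r → q is true, so ¬(¬◇r → q) is false.
    At i: ¬◇r is false, q is true, so ¬◇r → q is true.
      At i: ◇r is true, so ¬◇r is false.

No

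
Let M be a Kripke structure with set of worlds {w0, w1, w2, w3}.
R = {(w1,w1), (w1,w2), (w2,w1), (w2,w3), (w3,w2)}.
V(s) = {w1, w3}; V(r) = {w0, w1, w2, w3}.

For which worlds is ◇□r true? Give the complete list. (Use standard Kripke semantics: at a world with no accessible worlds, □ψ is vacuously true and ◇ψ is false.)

Let φ = ◇□r. Evaluate φ at each world:
  w0 (successors ∅): φ is false.
  w1 (successors {w1, w2}): φ is true.
  w2 (successors {w1, w3}): φ is true.
  w3 (successors {w2}): φ is true.
For instance, at w2:
  At w2: ◇□r requires □r at some successor in {w1, w3}.
    □r holds at w1, so ◇□r is true at w2.
      At w1: □r requires r at every successor {w1, w2}.
        At w1: r is true.
        At w2: r is true.
      So □r is true at w1.
Satisfying worlds: {w1, w2, w3}

w1, w2, w3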